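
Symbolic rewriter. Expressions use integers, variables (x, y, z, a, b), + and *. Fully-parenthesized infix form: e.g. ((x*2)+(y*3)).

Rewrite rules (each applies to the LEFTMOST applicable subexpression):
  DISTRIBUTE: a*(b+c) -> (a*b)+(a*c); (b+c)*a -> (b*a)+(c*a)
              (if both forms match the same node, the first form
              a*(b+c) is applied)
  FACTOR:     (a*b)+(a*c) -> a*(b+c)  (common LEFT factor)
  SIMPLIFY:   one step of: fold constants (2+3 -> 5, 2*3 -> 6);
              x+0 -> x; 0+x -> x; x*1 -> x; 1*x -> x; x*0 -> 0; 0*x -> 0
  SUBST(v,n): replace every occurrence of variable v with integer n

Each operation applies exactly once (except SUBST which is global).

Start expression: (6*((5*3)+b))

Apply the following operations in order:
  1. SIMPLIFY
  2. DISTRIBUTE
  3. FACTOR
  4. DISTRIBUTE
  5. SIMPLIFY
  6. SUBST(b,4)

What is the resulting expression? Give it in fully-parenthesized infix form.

Start: (6*((5*3)+b))
Apply SIMPLIFY at RL (target: (5*3)): (6*((5*3)+b)) -> (6*(15+b))
Apply DISTRIBUTE at root (target: (6*(15+b))): (6*(15+b)) -> ((6*15)+(6*b))
Apply FACTOR at root (target: ((6*15)+(6*b))): ((6*15)+(6*b)) -> (6*(15+b))
Apply DISTRIBUTE at root (target: (6*(15+b))): (6*(15+b)) -> ((6*15)+(6*b))
Apply SIMPLIFY at L (target: (6*15)): ((6*15)+(6*b)) -> (90+(6*b))
Apply SUBST(b,4): (90+(6*b)) -> (90+(6*4))

Answer: (90+(6*4))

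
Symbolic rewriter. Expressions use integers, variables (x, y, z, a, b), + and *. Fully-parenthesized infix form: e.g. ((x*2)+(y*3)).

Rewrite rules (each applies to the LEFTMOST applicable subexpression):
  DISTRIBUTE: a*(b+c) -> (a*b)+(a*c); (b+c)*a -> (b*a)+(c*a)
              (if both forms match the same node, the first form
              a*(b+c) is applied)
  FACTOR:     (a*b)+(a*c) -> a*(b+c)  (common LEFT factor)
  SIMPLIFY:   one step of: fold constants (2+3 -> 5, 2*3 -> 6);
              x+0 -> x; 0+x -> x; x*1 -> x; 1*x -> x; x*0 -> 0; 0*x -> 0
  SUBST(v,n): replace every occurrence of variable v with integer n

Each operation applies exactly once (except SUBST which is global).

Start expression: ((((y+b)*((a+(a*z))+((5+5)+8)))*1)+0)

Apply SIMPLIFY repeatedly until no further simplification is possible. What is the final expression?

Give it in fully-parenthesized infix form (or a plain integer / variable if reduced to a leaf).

Start: ((((y+b)*((a+(a*z))+((5+5)+8)))*1)+0)
Step 1: at root: ((((y+b)*((a+(a*z))+((5+5)+8)))*1)+0) -> (((y+b)*((a+(a*z))+((5+5)+8)))*1); overall: ((((y+b)*((a+(a*z))+((5+5)+8)))*1)+0) -> (((y+b)*((a+(a*z))+((5+5)+8)))*1)
Step 2: at root: (((y+b)*((a+(a*z))+((5+5)+8)))*1) -> ((y+b)*((a+(a*z))+((5+5)+8))); overall: (((y+b)*((a+(a*z))+((5+5)+8)))*1) -> ((y+b)*((a+(a*z))+((5+5)+8)))
Step 3: at RRL: (5+5) -> 10; overall: ((y+b)*((a+(a*z))+((5+5)+8))) -> ((y+b)*((a+(a*z))+(10+8)))
Step 4: at RR: (10+8) -> 18; overall: ((y+b)*((a+(a*z))+(10+8))) -> ((y+b)*((a+(a*z))+18))
Fixed point: ((y+b)*((a+(a*z))+18))

Answer: ((y+b)*((a+(a*z))+18))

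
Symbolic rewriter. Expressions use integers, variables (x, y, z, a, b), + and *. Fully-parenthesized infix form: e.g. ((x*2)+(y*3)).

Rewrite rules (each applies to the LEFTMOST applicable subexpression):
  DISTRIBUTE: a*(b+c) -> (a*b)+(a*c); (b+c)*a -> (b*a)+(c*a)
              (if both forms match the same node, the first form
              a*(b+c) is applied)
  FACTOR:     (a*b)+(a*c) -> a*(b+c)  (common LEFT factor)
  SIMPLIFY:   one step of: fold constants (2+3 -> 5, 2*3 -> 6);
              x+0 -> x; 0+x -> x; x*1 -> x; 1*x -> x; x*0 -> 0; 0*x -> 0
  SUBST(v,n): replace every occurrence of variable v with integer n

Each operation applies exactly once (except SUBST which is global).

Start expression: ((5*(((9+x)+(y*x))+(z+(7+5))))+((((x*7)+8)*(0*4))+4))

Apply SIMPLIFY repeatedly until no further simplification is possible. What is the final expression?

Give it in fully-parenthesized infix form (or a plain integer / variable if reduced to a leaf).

Start: ((5*(((9+x)+(y*x))+(z+(7+5))))+((((x*7)+8)*(0*4))+4))
Step 1: at LRRR: (7+5) -> 12; overall: ((5*(((9+x)+(y*x))+(z+(7+5))))+((((x*7)+8)*(0*4))+4)) -> ((5*(((9+x)+(y*x))+(z+12)))+((((x*7)+8)*(0*4))+4))
Step 2: at RLR: (0*4) -> 0; overall: ((5*(((9+x)+(y*x))+(z+12)))+((((x*7)+8)*(0*4))+4)) -> ((5*(((9+x)+(y*x))+(z+12)))+((((x*7)+8)*0)+4))
Step 3: at RL: (((x*7)+8)*0) -> 0; overall: ((5*(((9+x)+(y*x))+(z+12)))+((((x*7)+8)*0)+4)) -> ((5*(((9+x)+(y*x))+(z+12)))+(0+4))
Step 4: at R: (0+4) -> 4; overall: ((5*(((9+x)+(y*x))+(z+12)))+(0+4)) -> ((5*(((9+x)+(y*x))+(z+12)))+4)
Fixed point: ((5*(((9+x)+(y*x))+(z+12)))+4)

Answer: ((5*(((9+x)+(y*x))+(z+12)))+4)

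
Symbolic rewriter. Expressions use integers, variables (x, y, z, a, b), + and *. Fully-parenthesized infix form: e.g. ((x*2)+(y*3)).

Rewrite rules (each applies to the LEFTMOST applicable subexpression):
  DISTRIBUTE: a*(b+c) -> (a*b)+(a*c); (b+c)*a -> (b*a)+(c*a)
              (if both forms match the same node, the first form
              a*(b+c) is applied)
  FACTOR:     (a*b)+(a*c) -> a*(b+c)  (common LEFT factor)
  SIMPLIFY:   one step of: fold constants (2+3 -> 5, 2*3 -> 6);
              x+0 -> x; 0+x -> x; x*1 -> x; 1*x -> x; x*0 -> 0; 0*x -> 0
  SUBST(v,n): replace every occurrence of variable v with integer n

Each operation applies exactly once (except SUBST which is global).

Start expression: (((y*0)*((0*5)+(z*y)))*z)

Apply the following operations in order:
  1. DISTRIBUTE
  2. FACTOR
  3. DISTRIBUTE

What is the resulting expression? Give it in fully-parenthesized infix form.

Answer: ((((y*0)*(0*5))+((y*0)*(z*y)))*z)

Derivation:
Start: (((y*0)*((0*5)+(z*y)))*z)
Apply DISTRIBUTE at L (target: ((y*0)*((0*5)+(z*y)))): (((y*0)*((0*5)+(z*y)))*z) -> ((((y*0)*(0*5))+((y*0)*(z*y)))*z)
Apply FACTOR at L (target: (((y*0)*(0*5))+((y*0)*(z*y)))): ((((y*0)*(0*5))+((y*0)*(z*y)))*z) -> (((y*0)*((0*5)+(z*y)))*z)
Apply DISTRIBUTE at L (target: ((y*0)*((0*5)+(z*y)))): (((y*0)*((0*5)+(z*y)))*z) -> ((((y*0)*(0*5))+((y*0)*(z*y)))*z)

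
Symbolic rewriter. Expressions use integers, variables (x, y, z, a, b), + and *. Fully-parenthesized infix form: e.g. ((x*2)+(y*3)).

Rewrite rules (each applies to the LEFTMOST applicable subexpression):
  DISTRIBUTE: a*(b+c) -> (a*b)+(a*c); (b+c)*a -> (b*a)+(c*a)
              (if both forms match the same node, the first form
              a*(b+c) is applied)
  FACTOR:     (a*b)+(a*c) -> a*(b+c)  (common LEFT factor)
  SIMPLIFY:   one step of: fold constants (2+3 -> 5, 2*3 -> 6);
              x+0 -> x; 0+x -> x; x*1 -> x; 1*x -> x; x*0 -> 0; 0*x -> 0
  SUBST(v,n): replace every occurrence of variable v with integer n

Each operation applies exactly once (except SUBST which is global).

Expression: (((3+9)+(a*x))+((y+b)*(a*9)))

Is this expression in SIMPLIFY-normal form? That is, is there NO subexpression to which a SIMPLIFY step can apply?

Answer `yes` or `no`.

Expression: (((3+9)+(a*x))+((y+b)*(a*9)))
Scanning for simplifiable subexpressions (pre-order)...
  at root: (((3+9)+(a*x))+((y+b)*(a*9))) (not simplifiable)
  at L: ((3+9)+(a*x)) (not simplifiable)
  at LL: (3+9) (SIMPLIFIABLE)
  at LR: (a*x) (not simplifiable)
  at R: ((y+b)*(a*9)) (not simplifiable)
  at RL: (y+b) (not simplifiable)
  at RR: (a*9) (not simplifiable)
Found simplifiable subexpr at path LL: (3+9)
One SIMPLIFY step would give: ((12+(a*x))+((y+b)*(a*9)))
-> NOT in normal form.

Answer: no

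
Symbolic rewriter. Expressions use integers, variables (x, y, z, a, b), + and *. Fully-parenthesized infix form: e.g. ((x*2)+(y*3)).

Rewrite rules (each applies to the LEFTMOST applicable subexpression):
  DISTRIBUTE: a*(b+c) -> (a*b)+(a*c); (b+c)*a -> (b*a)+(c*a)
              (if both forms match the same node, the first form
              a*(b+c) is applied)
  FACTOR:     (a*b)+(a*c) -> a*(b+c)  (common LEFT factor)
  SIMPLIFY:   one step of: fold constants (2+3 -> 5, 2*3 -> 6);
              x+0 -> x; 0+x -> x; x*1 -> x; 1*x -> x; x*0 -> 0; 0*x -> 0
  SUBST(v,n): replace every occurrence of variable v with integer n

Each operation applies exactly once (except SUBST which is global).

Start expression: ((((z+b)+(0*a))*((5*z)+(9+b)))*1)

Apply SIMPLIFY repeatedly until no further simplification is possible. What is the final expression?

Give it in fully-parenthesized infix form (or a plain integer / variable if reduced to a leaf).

Start: ((((z+b)+(0*a))*((5*z)+(9+b)))*1)
Step 1: at root: ((((z+b)+(0*a))*((5*z)+(9+b)))*1) -> (((z+b)+(0*a))*((5*z)+(9+b))); overall: ((((z+b)+(0*a))*((5*z)+(9+b)))*1) -> (((z+b)+(0*a))*((5*z)+(9+b)))
Step 2: at LR: (0*a) -> 0; overall: (((z+b)+(0*a))*((5*z)+(9+b))) -> (((z+b)+0)*((5*z)+(9+b)))
Step 3: at L: ((z+b)+0) -> (z+b); overall: (((z+b)+0)*((5*z)+(9+b))) -> ((z+b)*((5*z)+(9+b)))
Fixed point: ((z+b)*((5*z)+(9+b)))

Answer: ((z+b)*((5*z)+(9+b)))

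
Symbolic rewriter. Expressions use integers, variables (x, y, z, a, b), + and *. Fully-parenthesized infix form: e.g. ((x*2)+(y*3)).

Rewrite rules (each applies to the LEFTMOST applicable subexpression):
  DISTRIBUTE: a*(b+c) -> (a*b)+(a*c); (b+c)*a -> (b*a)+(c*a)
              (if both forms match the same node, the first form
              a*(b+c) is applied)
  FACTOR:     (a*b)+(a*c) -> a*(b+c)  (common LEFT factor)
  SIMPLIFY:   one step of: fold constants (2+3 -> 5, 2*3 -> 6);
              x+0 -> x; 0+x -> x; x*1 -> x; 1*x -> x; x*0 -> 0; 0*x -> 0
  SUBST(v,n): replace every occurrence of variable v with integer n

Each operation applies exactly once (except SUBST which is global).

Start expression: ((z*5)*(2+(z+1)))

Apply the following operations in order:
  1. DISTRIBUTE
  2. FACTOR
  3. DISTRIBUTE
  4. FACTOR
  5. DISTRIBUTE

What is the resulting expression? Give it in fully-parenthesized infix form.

Answer: (((z*5)*2)+((z*5)*(z+1)))

Derivation:
Start: ((z*5)*(2+(z+1)))
Apply DISTRIBUTE at root (target: ((z*5)*(2+(z+1)))): ((z*5)*(2+(z+1))) -> (((z*5)*2)+((z*5)*(z+1)))
Apply FACTOR at root (target: (((z*5)*2)+((z*5)*(z+1)))): (((z*5)*2)+((z*5)*(z+1))) -> ((z*5)*(2+(z+1)))
Apply DISTRIBUTE at root (target: ((z*5)*(2+(z+1)))): ((z*5)*(2+(z+1))) -> (((z*5)*2)+((z*5)*(z+1)))
Apply FACTOR at root (target: (((z*5)*2)+((z*5)*(z+1)))): (((z*5)*2)+((z*5)*(z+1))) -> ((z*5)*(2+(z+1)))
Apply DISTRIBUTE at root (target: ((z*5)*(2+(z+1)))): ((z*5)*(2+(z+1))) -> (((z*5)*2)+((z*5)*(z+1)))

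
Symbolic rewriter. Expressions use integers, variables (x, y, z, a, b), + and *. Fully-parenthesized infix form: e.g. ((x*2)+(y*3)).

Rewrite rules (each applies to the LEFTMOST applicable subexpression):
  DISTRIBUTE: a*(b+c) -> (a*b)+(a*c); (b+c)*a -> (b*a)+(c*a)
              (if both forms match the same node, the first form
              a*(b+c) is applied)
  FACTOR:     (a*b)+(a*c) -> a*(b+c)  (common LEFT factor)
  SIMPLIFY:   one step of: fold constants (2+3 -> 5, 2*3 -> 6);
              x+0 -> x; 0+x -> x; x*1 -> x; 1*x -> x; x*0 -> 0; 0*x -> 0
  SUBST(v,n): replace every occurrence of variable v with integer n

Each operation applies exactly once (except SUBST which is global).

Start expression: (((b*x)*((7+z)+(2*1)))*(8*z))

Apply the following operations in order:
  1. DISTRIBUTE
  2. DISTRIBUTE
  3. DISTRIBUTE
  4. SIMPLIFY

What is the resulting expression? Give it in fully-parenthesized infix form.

Start: (((b*x)*((7+z)+(2*1)))*(8*z))
Apply DISTRIBUTE at L (target: ((b*x)*((7+z)+(2*1)))): (((b*x)*((7+z)+(2*1)))*(8*z)) -> ((((b*x)*(7+z))+((b*x)*(2*1)))*(8*z))
Apply DISTRIBUTE at root (target: ((((b*x)*(7+z))+((b*x)*(2*1)))*(8*z))): ((((b*x)*(7+z))+((b*x)*(2*1)))*(8*z)) -> ((((b*x)*(7+z))*(8*z))+(((b*x)*(2*1))*(8*z)))
Apply DISTRIBUTE at LL (target: ((b*x)*(7+z))): ((((b*x)*(7+z))*(8*z))+(((b*x)*(2*1))*(8*z))) -> (((((b*x)*7)+((b*x)*z))*(8*z))+(((b*x)*(2*1))*(8*z)))
Apply SIMPLIFY at RLR (target: (2*1)): (((((b*x)*7)+((b*x)*z))*(8*z))+(((b*x)*(2*1))*(8*z))) -> (((((b*x)*7)+((b*x)*z))*(8*z))+(((b*x)*2)*(8*z)))

Answer: (((((b*x)*7)+((b*x)*z))*(8*z))+(((b*x)*2)*(8*z)))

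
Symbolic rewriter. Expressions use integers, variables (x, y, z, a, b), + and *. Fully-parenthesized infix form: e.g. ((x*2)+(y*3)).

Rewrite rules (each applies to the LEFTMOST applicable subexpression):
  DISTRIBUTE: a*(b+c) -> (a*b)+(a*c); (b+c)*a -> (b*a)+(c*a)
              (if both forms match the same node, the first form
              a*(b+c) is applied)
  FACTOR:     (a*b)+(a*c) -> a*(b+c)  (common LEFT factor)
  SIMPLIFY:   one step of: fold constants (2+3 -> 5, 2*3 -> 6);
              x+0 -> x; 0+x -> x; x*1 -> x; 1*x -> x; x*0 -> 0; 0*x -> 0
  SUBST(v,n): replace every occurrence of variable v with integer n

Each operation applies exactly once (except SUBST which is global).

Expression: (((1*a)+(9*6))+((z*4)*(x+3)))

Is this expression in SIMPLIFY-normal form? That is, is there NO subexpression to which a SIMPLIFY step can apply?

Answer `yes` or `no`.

Answer: no

Derivation:
Expression: (((1*a)+(9*6))+((z*4)*(x+3)))
Scanning for simplifiable subexpressions (pre-order)...
  at root: (((1*a)+(9*6))+((z*4)*(x+3))) (not simplifiable)
  at L: ((1*a)+(9*6)) (not simplifiable)
  at LL: (1*a) (SIMPLIFIABLE)
  at LR: (9*6) (SIMPLIFIABLE)
  at R: ((z*4)*(x+3)) (not simplifiable)
  at RL: (z*4) (not simplifiable)
  at RR: (x+3) (not simplifiable)
Found simplifiable subexpr at path LL: (1*a)
One SIMPLIFY step would give: ((a+(9*6))+((z*4)*(x+3)))
-> NOT in normal form.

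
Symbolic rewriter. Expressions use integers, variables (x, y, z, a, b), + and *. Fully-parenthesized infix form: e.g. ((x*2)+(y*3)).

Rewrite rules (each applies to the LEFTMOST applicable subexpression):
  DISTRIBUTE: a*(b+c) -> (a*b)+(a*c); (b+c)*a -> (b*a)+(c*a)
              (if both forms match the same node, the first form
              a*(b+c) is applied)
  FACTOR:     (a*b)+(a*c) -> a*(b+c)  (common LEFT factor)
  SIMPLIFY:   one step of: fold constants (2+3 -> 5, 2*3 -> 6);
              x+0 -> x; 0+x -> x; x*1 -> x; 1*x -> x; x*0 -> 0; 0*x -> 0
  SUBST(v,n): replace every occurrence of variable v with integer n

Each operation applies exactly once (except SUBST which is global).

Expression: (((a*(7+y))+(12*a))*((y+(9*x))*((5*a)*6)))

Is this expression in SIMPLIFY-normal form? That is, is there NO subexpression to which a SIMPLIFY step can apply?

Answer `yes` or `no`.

Expression: (((a*(7+y))+(12*a))*((y+(9*x))*((5*a)*6)))
Scanning for simplifiable subexpressions (pre-order)...
  at root: (((a*(7+y))+(12*a))*((y+(9*x))*((5*a)*6))) (not simplifiable)
  at L: ((a*(7+y))+(12*a)) (not simplifiable)
  at LL: (a*(7+y)) (not simplifiable)
  at LLR: (7+y) (not simplifiable)
  at LR: (12*a) (not simplifiable)
  at R: ((y+(9*x))*((5*a)*6)) (not simplifiable)
  at RL: (y+(9*x)) (not simplifiable)
  at RLR: (9*x) (not simplifiable)
  at RR: ((5*a)*6) (not simplifiable)
  at RRL: (5*a) (not simplifiable)
Result: no simplifiable subexpression found -> normal form.

Answer: yes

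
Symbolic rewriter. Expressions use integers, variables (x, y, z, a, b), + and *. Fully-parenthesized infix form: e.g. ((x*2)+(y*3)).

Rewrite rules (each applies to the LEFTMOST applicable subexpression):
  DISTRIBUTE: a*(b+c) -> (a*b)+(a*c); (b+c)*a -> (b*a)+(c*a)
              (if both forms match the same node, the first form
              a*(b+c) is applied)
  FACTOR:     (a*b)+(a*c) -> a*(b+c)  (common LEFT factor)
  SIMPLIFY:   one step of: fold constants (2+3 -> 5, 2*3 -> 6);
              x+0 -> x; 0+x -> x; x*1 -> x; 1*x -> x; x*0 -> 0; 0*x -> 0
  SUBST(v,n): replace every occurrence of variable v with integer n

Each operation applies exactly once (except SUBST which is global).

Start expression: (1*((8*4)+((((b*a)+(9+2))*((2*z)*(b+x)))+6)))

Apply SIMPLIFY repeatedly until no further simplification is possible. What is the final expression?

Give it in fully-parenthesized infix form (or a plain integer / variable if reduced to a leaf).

Answer: (32+((((b*a)+11)*((2*z)*(b+x)))+6))

Derivation:
Start: (1*((8*4)+((((b*a)+(9+2))*((2*z)*(b+x)))+6)))
Step 1: at root: (1*((8*4)+((((b*a)+(9+2))*((2*z)*(b+x)))+6))) -> ((8*4)+((((b*a)+(9+2))*((2*z)*(b+x)))+6)); overall: (1*((8*4)+((((b*a)+(9+2))*((2*z)*(b+x)))+6))) -> ((8*4)+((((b*a)+(9+2))*((2*z)*(b+x)))+6))
Step 2: at L: (8*4) -> 32; overall: ((8*4)+((((b*a)+(9+2))*((2*z)*(b+x)))+6)) -> (32+((((b*a)+(9+2))*((2*z)*(b+x)))+6))
Step 3: at RLLR: (9+2) -> 11; overall: (32+((((b*a)+(9+2))*((2*z)*(b+x)))+6)) -> (32+((((b*a)+11)*((2*z)*(b+x)))+6))
Fixed point: (32+((((b*a)+11)*((2*z)*(b+x)))+6))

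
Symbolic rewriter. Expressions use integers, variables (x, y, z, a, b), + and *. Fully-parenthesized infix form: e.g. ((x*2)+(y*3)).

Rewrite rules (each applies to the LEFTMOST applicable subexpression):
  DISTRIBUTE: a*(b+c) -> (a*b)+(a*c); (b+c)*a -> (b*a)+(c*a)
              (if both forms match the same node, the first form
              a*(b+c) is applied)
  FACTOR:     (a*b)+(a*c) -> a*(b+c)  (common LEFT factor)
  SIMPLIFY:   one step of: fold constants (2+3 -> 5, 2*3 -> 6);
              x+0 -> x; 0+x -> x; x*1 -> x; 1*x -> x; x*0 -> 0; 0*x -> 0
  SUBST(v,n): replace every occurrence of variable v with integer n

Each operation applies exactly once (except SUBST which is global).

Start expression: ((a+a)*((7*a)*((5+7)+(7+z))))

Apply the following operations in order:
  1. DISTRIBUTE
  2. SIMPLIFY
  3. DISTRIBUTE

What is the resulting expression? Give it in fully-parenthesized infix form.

Answer: ((a*(((7*a)*12)+((7*a)*(7+z))))+(a*((7*a)*((5+7)+(7+z)))))

Derivation:
Start: ((a+a)*((7*a)*((5+7)+(7+z))))
Apply DISTRIBUTE at root (target: ((a+a)*((7*a)*((5+7)+(7+z))))): ((a+a)*((7*a)*((5+7)+(7+z)))) -> ((a*((7*a)*((5+7)+(7+z))))+(a*((7*a)*((5+7)+(7+z)))))
Apply SIMPLIFY at LRRL (target: (5+7)): ((a*((7*a)*((5+7)+(7+z))))+(a*((7*a)*((5+7)+(7+z))))) -> ((a*((7*a)*(12+(7+z))))+(a*((7*a)*((5+7)+(7+z)))))
Apply DISTRIBUTE at LR (target: ((7*a)*(12+(7+z)))): ((a*((7*a)*(12+(7+z))))+(a*((7*a)*((5+7)+(7+z))))) -> ((a*(((7*a)*12)+((7*a)*(7+z))))+(a*((7*a)*((5+7)+(7+z)))))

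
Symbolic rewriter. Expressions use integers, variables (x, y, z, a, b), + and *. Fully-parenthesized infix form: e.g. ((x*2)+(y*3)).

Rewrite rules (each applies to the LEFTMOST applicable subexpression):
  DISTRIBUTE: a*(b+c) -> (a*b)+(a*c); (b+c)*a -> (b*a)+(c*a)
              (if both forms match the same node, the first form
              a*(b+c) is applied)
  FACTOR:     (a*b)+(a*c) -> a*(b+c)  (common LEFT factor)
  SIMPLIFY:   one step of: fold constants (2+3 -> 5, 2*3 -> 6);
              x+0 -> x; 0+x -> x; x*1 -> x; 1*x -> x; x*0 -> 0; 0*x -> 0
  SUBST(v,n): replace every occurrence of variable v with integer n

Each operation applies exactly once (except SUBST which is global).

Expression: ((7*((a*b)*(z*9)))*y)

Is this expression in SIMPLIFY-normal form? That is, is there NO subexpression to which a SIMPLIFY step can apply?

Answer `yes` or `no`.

Answer: yes

Derivation:
Expression: ((7*((a*b)*(z*9)))*y)
Scanning for simplifiable subexpressions (pre-order)...
  at root: ((7*((a*b)*(z*9)))*y) (not simplifiable)
  at L: (7*((a*b)*(z*9))) (not simplifiable)
  at LR: ((a*b)*(z*9)) (not simplifiable)
  at LRL: (a*b) (not simplifiable)
  at LRR: (z*9) (not simplifiable)
Result: no simplifiable subexpression found -> normal form.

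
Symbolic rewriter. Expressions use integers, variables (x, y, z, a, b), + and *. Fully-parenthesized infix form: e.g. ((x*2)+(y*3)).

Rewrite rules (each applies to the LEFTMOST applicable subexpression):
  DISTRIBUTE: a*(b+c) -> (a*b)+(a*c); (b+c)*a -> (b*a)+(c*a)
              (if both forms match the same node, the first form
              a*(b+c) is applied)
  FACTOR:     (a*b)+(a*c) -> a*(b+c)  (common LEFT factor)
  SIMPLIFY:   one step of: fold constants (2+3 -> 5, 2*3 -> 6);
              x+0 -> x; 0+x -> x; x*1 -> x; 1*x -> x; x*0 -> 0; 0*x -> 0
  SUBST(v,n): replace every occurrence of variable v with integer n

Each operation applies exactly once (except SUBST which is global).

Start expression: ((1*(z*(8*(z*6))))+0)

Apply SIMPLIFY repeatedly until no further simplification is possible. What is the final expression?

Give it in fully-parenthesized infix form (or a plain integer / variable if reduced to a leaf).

Answer: (z*(8*(z*6)))

Derivation:
Start: ((1*(z*(8*(z*6))))+0)
Step 1: at root: ((1*(z*(8*(z*6))))+0) -> (1*(z*(8*(z*6)))); overall: ((1*(z*(8*(z*6))))+0) -> (1*(z*(8*(z*6))))
Step 2: at root: (1*(z*(8*(z*6)))) -> (z*(8*(z*6))); overall: (1*(z*(8*(z*6)))) -> (z*(8*(z*6)))
Fixed point: (z*(8*(z*6)))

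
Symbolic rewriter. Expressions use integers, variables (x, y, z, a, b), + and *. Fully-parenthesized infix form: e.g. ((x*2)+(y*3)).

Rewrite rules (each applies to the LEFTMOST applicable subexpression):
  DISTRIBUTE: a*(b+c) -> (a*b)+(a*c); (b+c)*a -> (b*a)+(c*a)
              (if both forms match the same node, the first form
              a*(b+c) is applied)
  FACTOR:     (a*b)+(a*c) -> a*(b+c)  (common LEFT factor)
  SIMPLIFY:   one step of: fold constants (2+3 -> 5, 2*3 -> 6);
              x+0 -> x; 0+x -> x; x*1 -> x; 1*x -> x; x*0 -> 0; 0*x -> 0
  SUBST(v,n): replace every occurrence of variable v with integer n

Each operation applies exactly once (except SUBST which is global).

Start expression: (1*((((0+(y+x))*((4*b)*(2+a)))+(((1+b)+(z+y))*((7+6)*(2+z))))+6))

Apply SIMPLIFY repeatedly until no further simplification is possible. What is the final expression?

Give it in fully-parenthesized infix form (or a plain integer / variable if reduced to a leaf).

Start: (1*((((0+(y+x))*((4*b)*(2+a)))+(((1+b)+(z+y))*((7+6)*(2+z))))+6))
Step 1: at root: (1*((((0+(y+x))*((4*b)*(2+a)))+(((1+b)+(z+y))*((7+6)*(2+z))))+6)) -> ((((0+(y+x))*((4*b)*(2+a)))+(((1+b)+(z+y))*((7+6)*(2+z))))+6); overall: (1*((((0+(y+x))*((4*b)*(2+a)))+(((1+b)+(z+y))*((7+6)*(2+z))))+6)) -> ((((0+(y+x))*((4*b)*(2+a)))+(((1+b)+(z+y))*((7+6)*(2+z))))+6)
Step 2: at LLL: (0+(y+x)) -> (y+x); overall: ((((0+(y+x))*((4*b)*(2+a)))+(((1+b)+(z+y))*((7+6)*(2+z))))+6) -> ((((y+x)*((4*b)*(2+a)))+(((1+b)+(z+y))*((7+6)*(2+z))))+6)
Step 3: at LRRL: (7+6) -> 13; overall: ((((y+x)*((4*b)*(2+a)))+(((1+b)+(z+y))*((7+6)*(2+z))))+6) -> ((((y+x)*((4*b)*(2+a)))+(((1+b)+(z+y))*(13*(2+z))))+6)
Fixed point: ((((y+x)*((4*b)*(2+a)))+(((1+b)+(z+y))*(13*(2+z))))+6)

Answer: ((((y+x)*((4*b)*(2+a)))+(((1+b)+(z+y))*(13*(2+z))))+6)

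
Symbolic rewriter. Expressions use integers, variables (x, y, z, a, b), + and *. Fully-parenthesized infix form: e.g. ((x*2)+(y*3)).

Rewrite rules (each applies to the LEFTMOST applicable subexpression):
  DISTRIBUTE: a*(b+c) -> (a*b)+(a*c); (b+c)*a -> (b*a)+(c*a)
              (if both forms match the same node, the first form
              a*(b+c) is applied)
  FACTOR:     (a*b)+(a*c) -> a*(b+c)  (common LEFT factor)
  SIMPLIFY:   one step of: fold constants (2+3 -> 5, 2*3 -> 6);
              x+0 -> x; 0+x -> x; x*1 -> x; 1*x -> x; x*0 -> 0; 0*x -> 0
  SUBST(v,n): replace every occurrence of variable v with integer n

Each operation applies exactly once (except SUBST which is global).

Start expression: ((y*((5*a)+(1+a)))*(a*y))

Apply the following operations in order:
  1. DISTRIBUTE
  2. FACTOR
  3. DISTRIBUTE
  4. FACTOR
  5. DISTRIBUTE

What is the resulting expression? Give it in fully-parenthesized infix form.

Start: ((y*((5*a)+(1+a)))*(a*y))
Apply DISTRIBUTE at L (target: (y*((5*a)+(1+a)))): ((y*((5*a)+(1+a)))*(a*y)) -> (((y*(5*a))+(y*(1+a)))*(a*y))
Apply FACTOR at L (target: ((y*(5*a))+(y*(1+a)))): (((y*(5*a))+(y*(1+a)))*(a*y)) -> ((y*((5*a)+(1+a)))*(a*y))
Apply DISTRIBUTE at L (target: (y*((5*a)+(1+a)))): ((y*((5*a)+(1+a)))*(a*y)) -> (((y*(5*a))+(y*(1+a)))*(a*y))
Apply FACTOR at L (target: ((y*(5*a))+(y*(1+a)))): (((y*(5*a))+(y*(1+a)))*(a*y)) -> ((y*((5*a)+(1+a)))*(a*y))
Apply DISTRIBUTE at L (target: (y*((5*a)+(1+a)))): ((y*((5*a)+(1+a)))*(a*y)) -> (((y*(5*a))+(y*(1+a)))*(a*y))

Answer: (((y*(5*a))+(y*(1+a)))*(a*y))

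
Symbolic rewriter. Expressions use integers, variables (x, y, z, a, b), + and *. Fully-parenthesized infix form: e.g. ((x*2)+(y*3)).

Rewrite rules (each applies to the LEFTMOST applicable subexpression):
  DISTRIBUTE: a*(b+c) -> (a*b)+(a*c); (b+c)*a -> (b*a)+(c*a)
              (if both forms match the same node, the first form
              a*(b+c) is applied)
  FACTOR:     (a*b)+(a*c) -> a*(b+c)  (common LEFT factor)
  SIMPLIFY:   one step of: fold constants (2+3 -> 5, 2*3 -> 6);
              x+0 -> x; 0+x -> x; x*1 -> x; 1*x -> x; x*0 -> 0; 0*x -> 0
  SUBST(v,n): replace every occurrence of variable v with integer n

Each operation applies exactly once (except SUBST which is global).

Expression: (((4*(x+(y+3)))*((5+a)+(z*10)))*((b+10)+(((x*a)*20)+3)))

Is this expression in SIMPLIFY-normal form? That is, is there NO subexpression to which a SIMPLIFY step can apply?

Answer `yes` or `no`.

Answer: yes

Derivation:
Expression: (((4*(x+(y+3)))*((5+a)+(z*10)))*((b+10)+(((x*a)*20)+3)))
Scanning for simplifiable subexpressions (pre-order)...
  at root: (((4*(x+(y+3)))*((5+a)+(z*10)))*((b+10)+(((x*a)*20)+3))) (not simplifiable)
  at L: ((4*(x+(y+3)))*((5+a)+(z*10))) (not simplifiable)
  at LL: (4*(x+(y+3))) (not simplifiable)
  at LLR: (x+(y+3)) (not simplifiable)
  at LLRR: (y+3) (not simplifiable)
  at LR: ((5+a)+(z*10)) (not simplifiable)
  at LRL: (5+a) (not simplifiable)
  at LRR: (z*10) (not simplifiable)
  at R: ((b+10)+(((x*a)*20)+3)) (not simplifiable)
  at RL: (b+10) (not simplifiable)
  at RR: (((x*a)*20)+3) (not simplifiable)
  at RRL: ((x*a)*20) (not simplifiable)
  at RRLL: (x*a) (not simplifiable)
Result: no simplifiable subexpression found -> normal form.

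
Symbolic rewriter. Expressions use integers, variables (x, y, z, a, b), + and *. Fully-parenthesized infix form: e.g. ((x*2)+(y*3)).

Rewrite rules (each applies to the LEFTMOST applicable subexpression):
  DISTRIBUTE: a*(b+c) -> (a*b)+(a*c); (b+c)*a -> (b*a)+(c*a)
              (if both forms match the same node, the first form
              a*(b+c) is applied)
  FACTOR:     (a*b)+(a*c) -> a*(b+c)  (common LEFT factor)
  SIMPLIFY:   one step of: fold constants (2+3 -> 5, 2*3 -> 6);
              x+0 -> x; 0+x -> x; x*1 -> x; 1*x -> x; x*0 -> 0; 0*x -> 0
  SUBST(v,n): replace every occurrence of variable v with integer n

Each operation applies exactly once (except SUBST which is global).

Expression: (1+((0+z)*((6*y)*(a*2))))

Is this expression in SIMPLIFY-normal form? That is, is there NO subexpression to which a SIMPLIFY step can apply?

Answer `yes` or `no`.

Answer: no

Derivation:
Expression: (1+((0+z)*((6*y)*(a*2))))
Scanning for simplifiable subexpressions (pre-order)...
  at root: (1+((0+z)*((6*y)*(a*2)))) (not simplifiable)
  at R: ((0+z)*((6*y)*(a*2))) (not simplifiable)
  at RL: (0+z) (SIMPLIFIABLE)
  at RR: ((6*y)*(a*2)) (not simplifiable)
  at RRL: (6*y) (not simplifiable)
  at RRR: (a*2) (not simplifiable)
Found simplifiable subexpr at path RL: (0+z)
One SIMPLIFY step would give: (1+(z*((6*y)*(a*2))))
-> NOT in normal form.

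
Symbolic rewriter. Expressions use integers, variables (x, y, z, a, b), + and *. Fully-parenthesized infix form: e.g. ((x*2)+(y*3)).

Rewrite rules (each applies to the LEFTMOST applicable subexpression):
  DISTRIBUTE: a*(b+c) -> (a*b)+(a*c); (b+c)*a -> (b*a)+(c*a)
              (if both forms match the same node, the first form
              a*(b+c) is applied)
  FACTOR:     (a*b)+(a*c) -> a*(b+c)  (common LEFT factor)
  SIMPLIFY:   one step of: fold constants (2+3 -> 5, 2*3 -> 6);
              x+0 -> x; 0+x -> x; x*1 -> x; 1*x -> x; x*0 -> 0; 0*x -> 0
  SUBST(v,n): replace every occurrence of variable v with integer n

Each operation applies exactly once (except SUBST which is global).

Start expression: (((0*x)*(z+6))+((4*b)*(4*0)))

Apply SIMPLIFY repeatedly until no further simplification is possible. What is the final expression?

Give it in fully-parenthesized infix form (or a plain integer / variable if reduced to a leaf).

Start: (((0*x)*(z+6))+((4*b)*(4*0)))
Step 1: at LL: (0*x) -> 0; overall: (((0*x)*(z+6))+((4*b)*(4*0))) -> ((0*(z+6))+((4*b)*(4*0)))
Step 2: at L: (0*(z+6)) -> 0; overall: ((0*(z+6))+((4*b)*(4*0))) -> (0+((4*b)*(4*0)))
Step 3: at root: (0+((4*b)*(4*0))) -> ((4*b)*(4*0)); overall: (0+((4*b)*(4*0))) -> ((4*b)*(4*0))
Step 4: at R: (4*0) -> 0; overall: ((4*b)*(4*0)) -> ((4*b)*0)
Step 5: at root: ((4*b)*0) -> 0; overall: ((4*b)*0) -> 0
Fixed point: 0

Answer: 0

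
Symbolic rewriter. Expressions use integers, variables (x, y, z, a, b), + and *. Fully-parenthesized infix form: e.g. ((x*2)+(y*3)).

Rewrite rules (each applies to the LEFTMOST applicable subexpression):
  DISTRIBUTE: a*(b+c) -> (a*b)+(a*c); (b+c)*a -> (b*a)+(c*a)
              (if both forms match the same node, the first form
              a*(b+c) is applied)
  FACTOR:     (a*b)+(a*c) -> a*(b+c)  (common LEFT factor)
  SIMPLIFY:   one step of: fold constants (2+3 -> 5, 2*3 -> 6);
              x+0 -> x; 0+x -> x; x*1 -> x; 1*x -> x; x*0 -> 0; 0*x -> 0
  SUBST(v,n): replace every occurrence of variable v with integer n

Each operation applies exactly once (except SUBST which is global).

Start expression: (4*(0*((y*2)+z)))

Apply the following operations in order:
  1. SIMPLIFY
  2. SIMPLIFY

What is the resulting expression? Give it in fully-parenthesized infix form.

Answer: 0

Derivation:
Start: (4*(0*((y*2)+z)))
Apply SIMPLIFY at R (target: (0*((y*2)+z))): (4*(0*((y*2)+z))) -> (4*0)
Apply SIMPLIFY at root (target: (4*0)): (4*0) -> 0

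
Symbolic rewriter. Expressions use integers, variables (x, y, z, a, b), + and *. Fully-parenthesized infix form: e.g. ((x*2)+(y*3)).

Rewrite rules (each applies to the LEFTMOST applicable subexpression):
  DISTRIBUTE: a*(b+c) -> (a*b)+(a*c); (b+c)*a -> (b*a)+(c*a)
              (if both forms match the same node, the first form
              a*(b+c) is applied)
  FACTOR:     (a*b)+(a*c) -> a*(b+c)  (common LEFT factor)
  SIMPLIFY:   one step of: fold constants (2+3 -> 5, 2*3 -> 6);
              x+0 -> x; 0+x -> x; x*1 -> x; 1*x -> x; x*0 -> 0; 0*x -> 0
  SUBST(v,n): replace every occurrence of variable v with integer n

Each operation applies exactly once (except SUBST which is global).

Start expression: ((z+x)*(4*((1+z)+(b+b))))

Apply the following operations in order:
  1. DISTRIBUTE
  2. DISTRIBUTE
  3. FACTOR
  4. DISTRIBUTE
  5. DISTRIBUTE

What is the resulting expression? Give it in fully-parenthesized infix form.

Answer: (((z*(4*(1+z)))+(z*(4*(b+b))))+(x*(4*((1+z)+(b+b)))))

Derivation:
Start: ((z+x)*(4*((1+z)+(b+b))))
Apply DISTRIBUTE at root (target: ((z+x)*(4*((1+z)+(b+b))))): ((z+x)*(4*((1+z)+(b+b)))) -> ((z*(4*((1+z)+(b+b))))+(x*(4*((1+z)+(b+b)))))
Apply DISTRIBUTE at LR (target: (4*((1+z)+(b+b)))): ((z*(4*((1+z)+(b+b))))+(x*(4*((1+z)+(b+b))))) -> ((z*((4*(1+z))+(4*(b+b))))+(x*(4*((1+z)+(b+b)))))
Apply FACTOR at LR (target: ((4*(1+z))+(4*(b+b)))): ((z*((4*(1+z))+(4*(b+b))))+(x*(4*((1+z)+(b+b))))) -> ((z*(4*((1+z)+(b+b))))+(x*(4*((1+z)+(b+b)))))
Apply DISTRIBUTE at LR (target: (4*((1+z)+(b+b)))): ((z*(4*((1+z)+(b+b))))+(x*(4*((1+z)+(b+b))))) -> ((z*((4*(1+z))+(4*(b+b))))+(x*(4*((1+z)+(b+b)))))
Apply DISTRIBUTE at L (target: (z*((4*(1+z))+(4*(b+b))))): ((z*((4*(1+z))+(4*(b+b))))+(x*(4*((1+z)+(b+b))))) -> (((z*(4*(1+z)))+(z*(4*(b+b))))+(x*(4*((1+z)+(b+b)))))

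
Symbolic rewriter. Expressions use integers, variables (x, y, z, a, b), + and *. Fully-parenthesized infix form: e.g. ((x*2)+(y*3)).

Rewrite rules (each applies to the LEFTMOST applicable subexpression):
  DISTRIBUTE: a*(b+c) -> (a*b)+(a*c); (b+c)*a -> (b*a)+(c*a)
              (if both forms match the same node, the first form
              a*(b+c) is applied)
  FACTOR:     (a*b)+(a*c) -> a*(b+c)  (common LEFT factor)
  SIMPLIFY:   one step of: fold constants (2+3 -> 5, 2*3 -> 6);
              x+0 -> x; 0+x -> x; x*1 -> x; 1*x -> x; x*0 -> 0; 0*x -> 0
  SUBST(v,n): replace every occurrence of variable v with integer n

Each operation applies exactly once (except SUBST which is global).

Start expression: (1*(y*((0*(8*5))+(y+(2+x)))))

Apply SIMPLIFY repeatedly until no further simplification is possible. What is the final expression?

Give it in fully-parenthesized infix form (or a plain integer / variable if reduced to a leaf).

Answer: (y*(y+(2+x)))

Derivation:
Start: (1*(y*((0*(8*5))+(y+(2+x)))))
Step 1: at root: (1*(y*((0*(8*5))+(y+(2+x))))) -> (y*((0*(8*5))+(y+(2+x)))); overall: (1*(y*((0*(8*5))+(y+(2+x))))) -> (y*((0*(8*5))+(y+(2+x))))
Step 2: at RL: (0*(8*5)) -> 0; overall: (y*((0*(8*5))+(y+(2+x)))) -> (y*(0+(y+(2+x))))
Step 3: at R: (0+(y+(2+x))) -> (y+(2+x)); overall: (y*(0+(y+(2+x)))) -> (y*(y+(2+x)))
Fixed point: (y*(y+(2+x)))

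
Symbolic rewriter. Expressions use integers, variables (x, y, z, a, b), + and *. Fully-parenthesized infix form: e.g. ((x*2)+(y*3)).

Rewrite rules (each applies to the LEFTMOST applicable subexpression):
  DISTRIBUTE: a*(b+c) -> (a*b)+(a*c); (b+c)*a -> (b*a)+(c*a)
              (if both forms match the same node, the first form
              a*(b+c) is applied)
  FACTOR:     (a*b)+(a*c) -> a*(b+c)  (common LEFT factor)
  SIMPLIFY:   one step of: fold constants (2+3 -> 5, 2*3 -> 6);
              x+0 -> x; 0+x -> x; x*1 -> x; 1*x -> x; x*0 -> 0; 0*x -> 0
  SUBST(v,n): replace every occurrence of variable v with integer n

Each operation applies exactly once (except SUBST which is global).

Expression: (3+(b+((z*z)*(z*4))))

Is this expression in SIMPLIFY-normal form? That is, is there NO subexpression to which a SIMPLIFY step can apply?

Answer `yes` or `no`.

Answer: yes

Derivation:
Expression: (3+(b+((z*z)*(z*4))))
Scanning for simplifiable subexpressions (pre-order)...
  at root: (3+(b+((z*z)*(z*4)))) (not simplifiable)
  at R: (b+((z*z)*(z*4))) (not simplifiable)
  at RR: ((z*z)*(z*4)) (not simplifiable)
  at RRL: (z*z) (not simplifiable)
  at RRR: (z*4) (not simplifiable)
Result: no simplifiable subexpression found -> normal form.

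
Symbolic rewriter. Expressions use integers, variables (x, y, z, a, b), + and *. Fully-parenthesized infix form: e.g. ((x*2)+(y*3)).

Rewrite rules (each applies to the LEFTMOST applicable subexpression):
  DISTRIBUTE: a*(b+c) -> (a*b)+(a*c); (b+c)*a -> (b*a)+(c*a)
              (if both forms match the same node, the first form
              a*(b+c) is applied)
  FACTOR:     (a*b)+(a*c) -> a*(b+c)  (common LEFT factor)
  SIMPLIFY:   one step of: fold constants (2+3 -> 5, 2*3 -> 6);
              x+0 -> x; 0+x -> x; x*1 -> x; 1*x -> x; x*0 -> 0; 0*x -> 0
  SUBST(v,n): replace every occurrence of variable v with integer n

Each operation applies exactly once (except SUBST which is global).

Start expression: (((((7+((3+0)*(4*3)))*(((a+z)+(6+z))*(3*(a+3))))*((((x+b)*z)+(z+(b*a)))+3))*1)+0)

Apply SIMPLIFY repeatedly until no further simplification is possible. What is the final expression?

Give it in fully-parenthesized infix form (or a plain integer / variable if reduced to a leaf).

Start: (((((7+((3+0)*(4*3)))*(((a+z)+(6+z))*(3*(a+3))))*((((x+b)*z)+(z+(b*a)))+3))*1)+0)
Step 1: at root: (((((7+((3+0)*(4*3)))*(((a+z)+(6+z))*(3*(a+3))))*((((x+b)*z)+(z+(b*a)))+3))*1)+0) -> ((((7+((3+0)*(4*3)))*(((a+z)+(6+z))*(3*(a+3))))*((((x+b)*z)+(z+(b*a)))+3))*1); overall: (((((7+((3+0)*(4*3)))*(((a+z)+(6+z))*(3*(a+3))))*((((x+b)*z)+(z+(b*a)))+3))*1)+0) -> ((((7+((3+0)*(4*3)))*(((a+z)+(6+z))*(3*(a+3))))*((((x+b)*z)+(z+(b*a)))+3))*1)
Step 2: at root: ((((7+((3+0)*(4*3)))*(((a+z)+(6+z))*(3*(a+3))))*((((x+b)*z)+(z+(b*a)))+3))*1) -> (((7+((3+0)*(4*3)))*(((a+z)+(6+z))*(3*(a+3))))*((((x+b)*z)+(z+(b*a)))+3)); overall: ((((7+((3+0)*(4*3)))*(((a+z)+(6+z))*(3*(a+3))))*((((x+b)*z)+(z+(b*a)))+3))*1) -> (((7+((3+0)*(4*3)))*(((a+z)+(6+z))*(3*(a+3))))*((((x+b)*z)+(z+(b*a)))+3))
Step 3: at LLRL: (3+0) -> 3; overall: (((7+((3+0)*(4*3)))*(((a+z)+(6+z))*(3*(a+3))))*((((x+b)*z)+(z+(b*a)))+3)) -> (((7+(3*(4*3)))*(((a+z)+(6+z))*(3*(a+3))))*((((x+b)*z)+(z+(b*a)))+3))
Step 4: at LLRR: (4*3) -> 12; overall: (((7+(3*(4*3)))*(((a+z)+(6+z))*(3*(a+3))))*((((x+b)*z)+(z+(b*a)))+3)) -> (((7+(3*12))*(((a+z)+(6+z))*(3*(a+3))))*((((x+b)*z)+(z+(b*a)))+3))
Step 5: at LLR: (3*12) -> 36; overall: (((7+(3*12))*(((a+z)+(6+z))*(3*(a+3))))*((((x+b)*z)+(z+(b*a)))+3)) -> (((7+36)*(((a+z)+(6+z))*(3*(a+3))))*((((x+b)*z)+(z+(b*a)))+3))
Step 6: at LL: (7+36) -> 43; overall: (((7+36)*(((a+z)+(6+z))*(3*(a+3))))*((((x+b)*z)+(z+(b*a)))+3)) -> ((43*(((a+z)+(6+z))*(3*(a+3))))*((((x+b)*z)+(z+(b*a)))+3))
Fixed point: ((43*(((a+z)+(6+z))*(3*(a+3))))*((((x+b)*z)+(z+(b*a)))+3))

Answer: ((43*(((a+z)+(6+z))*(3*(a+3))))*((((x+b)*z)+(z+(b*a)))+3))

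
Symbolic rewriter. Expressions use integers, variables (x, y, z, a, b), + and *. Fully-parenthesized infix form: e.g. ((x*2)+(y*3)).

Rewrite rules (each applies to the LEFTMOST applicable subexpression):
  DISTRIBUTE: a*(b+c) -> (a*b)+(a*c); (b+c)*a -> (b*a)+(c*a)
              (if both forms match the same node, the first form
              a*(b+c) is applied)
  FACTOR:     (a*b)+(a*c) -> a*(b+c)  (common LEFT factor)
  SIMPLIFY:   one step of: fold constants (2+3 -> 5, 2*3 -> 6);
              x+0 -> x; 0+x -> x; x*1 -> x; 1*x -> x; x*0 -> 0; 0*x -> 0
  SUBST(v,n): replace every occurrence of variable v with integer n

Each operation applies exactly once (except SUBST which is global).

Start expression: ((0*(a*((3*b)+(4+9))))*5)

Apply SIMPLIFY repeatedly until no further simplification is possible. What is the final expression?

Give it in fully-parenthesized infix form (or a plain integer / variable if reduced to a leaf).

Answer: 0

Derivation:
Start: ((0*(a*((3*b)+(4+9))))*5)
Step 1: at L: (0*(a*((3*b)+(4+9)))) -> 0; overall: ((0*(a*((3*b)+(4+9))))*5) -> (0*5)
Step 2: at root: (0*5) -> 0; overall: (0*5) -> 0
Fixed point: 0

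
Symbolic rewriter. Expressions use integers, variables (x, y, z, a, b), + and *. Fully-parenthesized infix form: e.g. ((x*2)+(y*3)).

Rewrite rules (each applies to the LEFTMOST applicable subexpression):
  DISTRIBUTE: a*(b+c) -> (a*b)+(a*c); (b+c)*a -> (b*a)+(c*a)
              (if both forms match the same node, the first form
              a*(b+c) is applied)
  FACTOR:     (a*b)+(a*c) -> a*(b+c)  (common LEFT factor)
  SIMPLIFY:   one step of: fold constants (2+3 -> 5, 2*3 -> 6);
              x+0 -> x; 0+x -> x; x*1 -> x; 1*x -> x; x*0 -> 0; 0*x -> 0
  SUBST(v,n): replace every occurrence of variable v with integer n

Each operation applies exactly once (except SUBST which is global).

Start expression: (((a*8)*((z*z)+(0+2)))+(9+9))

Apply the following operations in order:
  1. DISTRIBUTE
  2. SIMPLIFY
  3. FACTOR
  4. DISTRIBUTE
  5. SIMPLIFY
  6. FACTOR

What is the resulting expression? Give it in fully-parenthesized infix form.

Answer: (((a*8)*((z*z)+2))+18)

Derivation:
Start: (((a*8)*((z*z)+(0+2)))+(9+9))
Apply DISTRIBUTE at L (target: ((a*8)*((z*z)+(0+2)))): (((a*8)*((z*z)+(0+2)))+(9+9)) -> ((((a*8)*(z*z))+((a*8)*(0+2)))+(9+9))
Apply SIMPLIFY at LRR (target: (0+2)): ((((a*8)*(z*z))+((a*8)*(0+2)))+(9+9)) -> ((((a*8)*(z*z))+((a*8)*2))+(9+9))
Apply FACTOR at L (target: (((a*8)*(z*z))+((a*8)*2))): ((((a*8)*(z*z))+((a*8)*2))+(9+9)) -> (((a*8)*((z*z)+2))+(9+9))
Apply DISTRIBUTE at L (target: ((a*8)*((z*z)+2))): (((a*8)*((z*z)+2))+(9+9)) -> ((((a*8)*(z*z))+((a*8)*2))+(9+9))
Apply SIMPLIFY at R (target: (9+9)): ((((a*8)*(z*z))+((a*8)*2))+(9+9)) -> ((((a*8)*(z*z))+((a*8)*2))+18)
Apply FACTOR at L (target: (((a*8)*(z*z))+((a*8)*2))): ((((a*8)*(z*z))+((a*8)*2))+18) -> (((a*8)*((z*z)+2))+18)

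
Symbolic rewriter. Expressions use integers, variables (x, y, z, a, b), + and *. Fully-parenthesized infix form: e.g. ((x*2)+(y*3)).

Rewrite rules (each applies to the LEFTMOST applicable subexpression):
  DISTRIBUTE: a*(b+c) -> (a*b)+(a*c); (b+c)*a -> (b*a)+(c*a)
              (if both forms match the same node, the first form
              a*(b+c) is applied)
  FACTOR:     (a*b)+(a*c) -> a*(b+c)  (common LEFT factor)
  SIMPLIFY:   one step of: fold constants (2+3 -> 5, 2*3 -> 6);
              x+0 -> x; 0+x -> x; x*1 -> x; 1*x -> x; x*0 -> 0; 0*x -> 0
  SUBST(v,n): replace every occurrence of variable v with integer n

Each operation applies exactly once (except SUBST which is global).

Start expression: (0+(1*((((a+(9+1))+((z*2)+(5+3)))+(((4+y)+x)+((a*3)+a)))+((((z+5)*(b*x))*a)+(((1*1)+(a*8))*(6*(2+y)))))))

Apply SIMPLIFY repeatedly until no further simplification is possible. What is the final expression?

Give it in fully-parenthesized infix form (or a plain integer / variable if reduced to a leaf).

Start: (0+(1*((((a+(9+1))+((z*2)+(5+3)))+(((4+y)+x)+((a*3)+a)))+((((z+5)*(b*x))*a)+(((1*1)+(a*8))*(6*(2+y)))))))
Step 1: at root: (0+(1*((((a+(9+1))+((z*2)+(5+3)))+(((4+y)+x)+((a*3)+a)))+((((z+5)*(b*x))*a)+(((1*1)+(a*8))*(6*(2+y))))))) -> (1*((((a+(9+1))+((z*2)+(5+3)))+(((4+y)+x)+((a*3)+a)))+((((z+5)*(b*x))*a)+(((1*1)+(a*8))*(6*(2+y)))))); overall: (0+(1*((((a+(9+1))+((z*2)+(5+3)))+(((4+y)+x)+((a*3)+a)))+((((z+5)*(b*x))*a)+(((1*1)+(a*8))*(6*(2+y))))))) -> (1*((((a+(9+1))+((z*2)+(5+3)))+(((4+y)+x)+((a*3)+a)))+((((z+5)*(b*x))*a)+(((1*1)+(a*8))*(6*(2+y))))))
Step 2: at root: (1*((((a+(9+1))+((z*2)+(5+3)))+(((4+y)+x)+((a*3)+a)))+((((z+5)*(b*x))*a)+(((1*1)+(a*8))*(6*(2+y)))))) -> ((((a+(9+1))+((z*2)+(5+3)))+(((4+y)+x)+((a*3)+a)))+((((z+5)*(b*x))*a)+(((1*1)+(a*8))*(6*(2+y))))); overall: (1*((((a+(9+1))+((z*2)+(5+3)))+(((4+y)+x)+((a*3)+a)))+((((z+5)*(b*x))*a)+(((1*1)+(a*8))*(6*(2+y)))))) -> ((((a+(9+1))+((z*2)+(5+3)))+(((4+y)+x)+((a*3)+a)))+((((z+5)*(b*x))*a)+(((1*1)+(a*8))*(6*(2+y)))))
Step 3: at LLLR: (9+1) -> 10; overall: ((((a+(9+1))+((z*2)+(5+3)))+(((4+y)+x)+((a*3)+a)))+((((z+5)*(b*x))*a)+(((1*1)+(a*8))*(6*(2+y))))) -> ((((a+10)+((z*2)+(5+3)))+(((4+y)+x)+((a*3)+a)))+((((z+5)*(b*x))*a)+(((1*1)+(a*8))*(6*(2+y)))))
Step 4: at LLRR: (5+3) -> 8; overall: ((((a+10)+((z*2)+(5+3)))+(((4+y)+x)+((a*3)+a)))+((((z+5)*(b*x))*a)+(((1*1)+(a*8))*(6*(2+y))))) -> ((((a+10)+((z*2)+8))+(((4+y)+x)+((a*3)+a)))+((((z+5)*(b*x))*a)+(((1*1)+(a*8))*(6*(2+y)))))
Step 5: at RRLL: (1*1) -> 1; overall: ((((a+10)+((z*2)+8))+(((4+y)+x)+((a*3)+a)))+((((z+5)*(b*x))*a)+(((1*1)+(a*8))*(6*(2+y))))) -> ((((a+10)+((z*2)+8))+(((4+y)+x)+((a*3)+a)))+((((z+5)*(b*x))*a)+((1+(a*8))*(6*(2+y)))))
Fixed point: ((((a+10)+((z*2)+8))+(((4+y)+x)+((a*3)+a)))+((((z+5)*(b*x))*a)+((1+(a*8))*(6*(2+y)))))

Answer: ((((a+10)+((z*2)+8))+(((4+y)+x)+((a*3)+a)))+((((z+5)*(b*x))*a)+((1+(a*8))*(6*(2+y)))))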